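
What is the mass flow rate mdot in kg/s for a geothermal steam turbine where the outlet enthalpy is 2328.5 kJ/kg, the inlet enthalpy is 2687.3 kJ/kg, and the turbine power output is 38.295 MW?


mdot = P * 1000 / (h_in - h_out)
mdot = 38.295 * 1000 / (2687.3 - 2328.5)
mdot = 106.73 kg/s


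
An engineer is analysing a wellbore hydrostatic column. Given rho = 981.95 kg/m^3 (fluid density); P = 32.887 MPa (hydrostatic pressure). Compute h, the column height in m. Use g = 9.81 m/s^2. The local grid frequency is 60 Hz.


h = P * 1e6 / (g * rho)
h = 32.887 * 1e6 / (9.81 * 981.95)
h = 3414.0 m


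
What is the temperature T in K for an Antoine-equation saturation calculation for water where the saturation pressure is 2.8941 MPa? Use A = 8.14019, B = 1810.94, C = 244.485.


T = B / (A - log10(P_sat * 760 / 0.101325)) - C
T = 1810.94 / (8.14019 - log10(2.8941 * 760 / 0.101325)) - 244.485
T = 231.6297 deg C
Convert to K: 231.6297 + 273.15 = 504.78 K
T = 504.78 K


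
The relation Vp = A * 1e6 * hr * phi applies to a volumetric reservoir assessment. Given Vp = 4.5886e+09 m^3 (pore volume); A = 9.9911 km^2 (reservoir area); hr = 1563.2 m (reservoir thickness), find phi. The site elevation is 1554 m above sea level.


phi = Vp / (A * 1e6 * hr)
phi = 4.5886e+09 / (9.9911 * 1e6 * 1563.2)
phi = 0.29380


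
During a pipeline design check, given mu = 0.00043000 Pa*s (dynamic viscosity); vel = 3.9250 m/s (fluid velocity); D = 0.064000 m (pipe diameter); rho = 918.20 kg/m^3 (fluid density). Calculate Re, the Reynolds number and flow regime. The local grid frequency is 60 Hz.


Step 1: Re = rho*vel*D/mu = 918.2*3.925*0.064/0.00043 = 5.3640e+05
Step 2: Re = 5.3640e+05 > 4000, so flow is turbulent.
Re = 5.3640e+05 (turbulent)


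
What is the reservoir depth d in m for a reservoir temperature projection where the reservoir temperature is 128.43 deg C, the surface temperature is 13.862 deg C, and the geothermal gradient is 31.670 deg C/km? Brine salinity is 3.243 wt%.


d = (T_res - T_surf) / grad * 1000
d = (128.43 - 13.862) / 31.670 * 1000
d = 3617.6 m


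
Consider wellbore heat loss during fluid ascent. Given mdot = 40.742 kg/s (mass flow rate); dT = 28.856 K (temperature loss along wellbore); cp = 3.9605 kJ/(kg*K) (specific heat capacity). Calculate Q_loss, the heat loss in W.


Q_loss = mdot * cp * dT
Q_loss = 40.742 * 3.9605 * 28.856
Q_loss = 4656.166 kW
Convert: 4656.166 kW * 1000.0 = 4.6562e+06 W
Q_loss = 4.6562e+06 W


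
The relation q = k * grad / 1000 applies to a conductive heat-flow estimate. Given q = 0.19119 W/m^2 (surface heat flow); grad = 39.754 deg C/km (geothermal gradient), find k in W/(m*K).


k = q * 1000 / grad
k = 0.19119 * 1000 / 39.754
k = 4.8093 W/(m*K)


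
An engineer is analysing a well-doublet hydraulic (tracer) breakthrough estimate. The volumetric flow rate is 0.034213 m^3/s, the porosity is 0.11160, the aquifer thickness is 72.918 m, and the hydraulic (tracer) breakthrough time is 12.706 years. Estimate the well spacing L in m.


L = sqrt(t_bt*365.25*86400*3*Qv / (pi*hr*phi))
L = sqrt(12.706*365.25*86400*3*0.034213 / (pi*72.918*0.11160))
L = 1268.8 m


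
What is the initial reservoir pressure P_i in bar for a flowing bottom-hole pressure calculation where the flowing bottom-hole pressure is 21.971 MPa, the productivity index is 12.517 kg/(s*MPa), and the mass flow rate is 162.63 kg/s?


P_i = P_wf + mdot / PI
P_i = 21.971 + 162.63 / 12.517
P_i = 34.96373 MPa
Convert: 34.96373 MPa * 10.0 = 349.64 bar
P_i = 349.64 bar


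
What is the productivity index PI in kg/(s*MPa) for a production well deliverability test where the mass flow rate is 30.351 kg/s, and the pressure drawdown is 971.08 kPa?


PI = mdot * 1000 / dP
PI = 30.351 * 1000 / 971.08
PI = 31.255 kg/(s*MPa)


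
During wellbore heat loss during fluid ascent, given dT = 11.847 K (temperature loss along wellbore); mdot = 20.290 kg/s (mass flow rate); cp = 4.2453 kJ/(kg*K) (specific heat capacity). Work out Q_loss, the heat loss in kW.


Q_loss = mdot * cp * dT
Q_loss = 20.290 * 4.2453 * 11.847
Q_loss = 1020.5 kW


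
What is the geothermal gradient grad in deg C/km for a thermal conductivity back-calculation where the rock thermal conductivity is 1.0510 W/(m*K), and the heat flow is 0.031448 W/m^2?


grad = q / k * 1000
grad = 0.031448 / 1.0510 * 1000
grad = 29.922 deg C/km


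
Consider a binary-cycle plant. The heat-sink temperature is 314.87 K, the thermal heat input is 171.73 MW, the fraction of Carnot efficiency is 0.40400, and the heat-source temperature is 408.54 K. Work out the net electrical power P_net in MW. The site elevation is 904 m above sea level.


Step 1: eta = (1 - Tc/Th)*f = (1 - 314.87/408.54)*0.404 = 0.09262907
Step 2: P_net = eta * Q_in = 0.09262907 * 171.73 = 15.907 MW
P_net = 15.907 MW


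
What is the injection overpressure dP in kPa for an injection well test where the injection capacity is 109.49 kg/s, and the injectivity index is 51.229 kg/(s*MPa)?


dP = mdot * 1000 / II
dP = 109.49 * 1000 / 51.229
dP = 2137.3 kPa


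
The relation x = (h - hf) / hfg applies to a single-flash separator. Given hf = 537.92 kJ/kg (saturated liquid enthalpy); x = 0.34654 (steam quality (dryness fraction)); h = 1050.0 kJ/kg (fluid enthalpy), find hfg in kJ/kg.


hfg = (h - hf) / x
hfg = (1050.0 - 537.92) / 0.34654
hfg = 1477.7 kJ/kg


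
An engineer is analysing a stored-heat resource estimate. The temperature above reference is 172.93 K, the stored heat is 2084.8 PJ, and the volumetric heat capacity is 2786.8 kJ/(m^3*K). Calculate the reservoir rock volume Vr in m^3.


Vr = Q_s * 1e12 / (rhoc * dT)
Vr = 2084.8 * 1e12 / (2786.8 * 172.93)
Vr = 4.3260e+09 m^3


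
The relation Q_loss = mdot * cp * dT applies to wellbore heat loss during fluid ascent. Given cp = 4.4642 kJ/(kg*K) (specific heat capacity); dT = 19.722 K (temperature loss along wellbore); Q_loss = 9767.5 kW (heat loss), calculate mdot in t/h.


mdot = Q_loss / (cp * dT)
mdot = 9767.5 / (4.4642 * 19.722)
mdot = 110.9402 kg/s
Convert: 110.9402 kg/s * 3.6 = 399.38 t/h
mdot = 399.38 t/h


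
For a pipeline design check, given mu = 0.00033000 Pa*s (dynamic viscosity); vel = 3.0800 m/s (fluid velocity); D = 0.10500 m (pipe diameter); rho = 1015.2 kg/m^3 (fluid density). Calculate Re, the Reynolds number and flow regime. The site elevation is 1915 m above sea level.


Step 1: Re = rho*vel*D/mu = 1015.2*3.08*0.105/0.00033 = 9.9490e+05
Step 2: Re = 9.9490e+05 > 4000, so flow is turbulent.
Re = 9.9490e+05 (turbulent)


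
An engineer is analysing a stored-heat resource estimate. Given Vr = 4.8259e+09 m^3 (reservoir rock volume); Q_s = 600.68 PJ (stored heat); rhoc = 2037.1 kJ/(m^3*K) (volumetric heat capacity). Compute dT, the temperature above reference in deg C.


dT = Q_s * 1e12 / (Vr * rhoc)
dT = 600.68 * 1e12 / (4.8259e+09 * 2037.1)
dT = 61.10159 K
Convert (temperature difference, 1 K = 1 deg C): 61.10159 K = 61.10159 deg C
dT = 61.102 deg C


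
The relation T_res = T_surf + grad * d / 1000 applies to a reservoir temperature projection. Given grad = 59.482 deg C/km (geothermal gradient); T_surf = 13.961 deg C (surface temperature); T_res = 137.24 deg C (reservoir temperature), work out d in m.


d = (T_res - T_surf) / grad * 1000
d = (137.24 - 13.961) / 59.482 * 1000
d = 2072.5 m


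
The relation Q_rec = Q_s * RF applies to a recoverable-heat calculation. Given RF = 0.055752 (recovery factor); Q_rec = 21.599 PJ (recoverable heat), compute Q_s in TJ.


Q_s = Q_rec / RF
Q_s = 21.599 / 0.055752
Q_s = 387.4121 PJ
Convert: 387.4121 PJ * 1000.0 = 3.8741e+05 TJ
Q_s = 3.8741e+05 TJ


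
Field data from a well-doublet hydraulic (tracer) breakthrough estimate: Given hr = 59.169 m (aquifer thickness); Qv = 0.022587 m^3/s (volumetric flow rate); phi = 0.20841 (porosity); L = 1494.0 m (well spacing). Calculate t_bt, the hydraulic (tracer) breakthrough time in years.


t_bt = pi * hr * phi * L^2 / (3 * Qv) / (365.25*86400)
t_bt = pi * 59.169 * 0.20841 * 1494.0^2 / (3 * 0.022587) / (365.25*86400)
t_bt = 40.437 years


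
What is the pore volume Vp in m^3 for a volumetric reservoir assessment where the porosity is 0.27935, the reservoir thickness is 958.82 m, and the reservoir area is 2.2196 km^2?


Vp = A * 1e6 * hr * phi
Vp = 2.2196 * 1e6 * 958.82 * 0.27935
Vp = 5.9451e+08 m^3


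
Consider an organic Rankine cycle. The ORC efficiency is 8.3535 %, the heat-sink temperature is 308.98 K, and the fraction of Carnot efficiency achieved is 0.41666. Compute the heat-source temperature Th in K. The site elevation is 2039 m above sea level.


Th = Tc / (1 - (eta_orc/100)/f)
Th = 308.98 / (1 - (8.3535/100)/0.41666)
Th = 386.46 K


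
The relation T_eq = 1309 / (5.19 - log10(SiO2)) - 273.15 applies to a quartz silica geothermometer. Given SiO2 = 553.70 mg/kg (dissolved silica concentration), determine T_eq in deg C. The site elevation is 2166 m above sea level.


T_eq = 1309 / (5.19 - log10(SiO2)) - 273.15
T_eq = 1309 / (5.19 - log10(553.70)) - 273.15
T_eq = 261.85 deg C


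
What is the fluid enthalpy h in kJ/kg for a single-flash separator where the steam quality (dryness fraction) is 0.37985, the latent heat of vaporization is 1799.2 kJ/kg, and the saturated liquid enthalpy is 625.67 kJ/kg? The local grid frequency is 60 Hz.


h = hf + x * hfg
h = 625.67 + 0.37985 * 1799.2
h = 1309.1 kJ/kg


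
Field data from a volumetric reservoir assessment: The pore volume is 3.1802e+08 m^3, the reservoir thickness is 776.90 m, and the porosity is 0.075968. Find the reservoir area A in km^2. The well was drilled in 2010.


A = Vp / (1e6 * hr * phi)
A = 3.1802e+08 / (1e6 * 776.90 * 0.075968)
A = 5.3884 km^2


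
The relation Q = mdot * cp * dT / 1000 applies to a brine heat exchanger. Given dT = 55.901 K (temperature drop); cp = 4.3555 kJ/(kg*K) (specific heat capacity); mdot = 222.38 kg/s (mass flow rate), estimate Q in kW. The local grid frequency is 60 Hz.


Q = mdot * cp * dT / 1000
Q = 222.38 * 4.3555 * 55.901 / 1000
Q = 54.14437 MW
Convert: 54.14437 MW * 1000.0 = 54144 kW
Q = 54144 kW


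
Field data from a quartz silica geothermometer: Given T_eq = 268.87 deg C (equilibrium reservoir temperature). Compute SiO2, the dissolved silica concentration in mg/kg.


SiO2 = 10^(5.19 - 1309/(T_eq + 273.15))
SiO2 = 10^(5.19 - 1309/(268.87 + 273.15))
SiO2 = 595.61 mg/kg


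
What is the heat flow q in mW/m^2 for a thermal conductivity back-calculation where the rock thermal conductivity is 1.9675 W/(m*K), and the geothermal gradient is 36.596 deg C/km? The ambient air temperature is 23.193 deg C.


q = k * grad / 1000
q = 1.9675 * 36.596 / 1000
q = 0.07200263 W/m^2
Convert: 0.07200263 W/m^2 * 1000.0 = 72.003 mW/m^2
q = 72.003 mW/m^2


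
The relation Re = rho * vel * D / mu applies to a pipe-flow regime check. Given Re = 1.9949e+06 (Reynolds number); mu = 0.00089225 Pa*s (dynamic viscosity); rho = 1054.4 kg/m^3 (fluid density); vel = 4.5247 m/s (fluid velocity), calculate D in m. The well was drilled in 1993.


D = Re * mu / (rho * vel)
D = 1.9949e+06 * 0.00089225 / (1054.4 * 4.5247)
D = 0.37309 m


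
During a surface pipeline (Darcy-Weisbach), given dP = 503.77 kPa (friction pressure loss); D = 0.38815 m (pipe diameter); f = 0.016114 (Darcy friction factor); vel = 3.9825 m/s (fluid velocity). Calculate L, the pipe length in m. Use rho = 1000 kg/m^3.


L = dP*1000*D / (f*rho*vel^2/2)
L = 503.77*1000*0.38815 / (0.016114*1000*3.9825^2/2)
L = 1530.2 m


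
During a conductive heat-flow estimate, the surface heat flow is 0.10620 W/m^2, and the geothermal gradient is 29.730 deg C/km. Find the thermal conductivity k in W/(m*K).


k = q * 1000 / grad
k = 0.10620 * 1000 / 29.730
k = 3.5721 W/(m*K)


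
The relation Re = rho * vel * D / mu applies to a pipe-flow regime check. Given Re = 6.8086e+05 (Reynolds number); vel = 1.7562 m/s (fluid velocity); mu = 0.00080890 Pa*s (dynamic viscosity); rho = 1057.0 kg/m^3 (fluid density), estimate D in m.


D = Re * mu / (rho * vel)
D = 6.8086e+05 * 0.00080890 / (1057.0 * 1.7562)
D = 0.29669 m


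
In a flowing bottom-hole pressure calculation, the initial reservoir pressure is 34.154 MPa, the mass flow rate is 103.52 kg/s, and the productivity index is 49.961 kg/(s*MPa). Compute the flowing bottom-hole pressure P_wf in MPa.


P_wf = P_i - mdot / PI
P_wf = 34.154 - 103.52 / 49.961
P_wf = 32.082 MPa


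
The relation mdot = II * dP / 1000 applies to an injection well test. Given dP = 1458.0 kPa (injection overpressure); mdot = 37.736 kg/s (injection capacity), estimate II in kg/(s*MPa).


II = mdot * 1000 / dP
II = 37.736 * 1000 / 1458.0
II = 25.882 kg/(s*MPa)


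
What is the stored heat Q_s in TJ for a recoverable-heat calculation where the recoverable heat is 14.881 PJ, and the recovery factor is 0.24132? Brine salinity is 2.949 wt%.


Q_s = Q_rec / RF
Q_s = 14.881 / 0.24132
Q_s = 61.66501 PJ
Convert: 61.66501 PJ * 1000.0 = 61665 TJ
Q_s = 61665 TJ


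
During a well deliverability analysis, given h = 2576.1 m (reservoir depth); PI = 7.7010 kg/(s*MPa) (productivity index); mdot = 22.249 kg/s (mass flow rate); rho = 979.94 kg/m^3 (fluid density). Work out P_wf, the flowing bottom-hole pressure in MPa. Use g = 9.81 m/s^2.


Step 1: P_i = rho*g*h/1e6 = 979.94*9.81*2576.1/1e6 = 24.76459 MPa
Step 2: P_wf = P_i - mdot/PI = 24.76459 - 22.249/7.701 = 21.875 MPa
P_wf = 21.875 MPa


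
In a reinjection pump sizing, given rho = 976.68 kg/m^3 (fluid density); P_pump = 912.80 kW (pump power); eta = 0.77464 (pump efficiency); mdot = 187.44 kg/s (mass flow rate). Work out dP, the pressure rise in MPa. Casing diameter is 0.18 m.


dP = P_pump * rho * eta / mdot
dP = 912.80 * 976.68 * 0.77464 / 187.44
dP = 3684.390 kPa
Convert: 3684.390 kPa * 0.001 = 3.6844 MPa
dP = 3.6844 MPa


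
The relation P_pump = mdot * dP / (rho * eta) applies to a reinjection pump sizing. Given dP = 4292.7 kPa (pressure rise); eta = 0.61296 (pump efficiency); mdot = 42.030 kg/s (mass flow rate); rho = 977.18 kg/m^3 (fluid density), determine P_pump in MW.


P_pump = mdot * dP / (rho * eta)
P_pump = 42.030 * 4292.7 / (977.18 * 0.61296)
P_pump = 301.2196 kW
Convert: 301.2196 kW * 0.001 = 0.30122 MW
P_pump = 0.30122 MW


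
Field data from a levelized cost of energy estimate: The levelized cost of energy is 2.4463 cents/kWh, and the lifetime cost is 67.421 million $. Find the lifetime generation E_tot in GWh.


E_tot = C_tot / LCOE * 100
E_tot = 67.421 / 2.4463 * 100
E_tot = 2756.0 GWh


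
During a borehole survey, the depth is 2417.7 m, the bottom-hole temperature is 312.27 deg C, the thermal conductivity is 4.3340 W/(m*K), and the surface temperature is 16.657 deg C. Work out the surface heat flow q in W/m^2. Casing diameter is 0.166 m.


Step 1: grad = (T_d - T_surf)/d * 1000 = (312.27 - 16.657)/2417.7 * 1000 = 122.2703 deg C/km
Step 2: q = k * grad / 1000 = 4.334 * 122.2703 / 1000 = 0.52992 W/m^2
q = 0.52992 W/m^2


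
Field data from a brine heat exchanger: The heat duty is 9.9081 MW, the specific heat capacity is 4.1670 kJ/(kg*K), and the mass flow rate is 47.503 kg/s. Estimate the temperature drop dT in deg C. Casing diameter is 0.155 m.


dT = Q * 1000 / (mdot * cp)
dT = 9.9081 * 1000 / (47.503 * 4.1670)
dT = 50.05481 K
Convert (temperature difference, 1 K = 1 deg C): 50.05481 K = 50.05481 deg C
dT = 50.055 deg C


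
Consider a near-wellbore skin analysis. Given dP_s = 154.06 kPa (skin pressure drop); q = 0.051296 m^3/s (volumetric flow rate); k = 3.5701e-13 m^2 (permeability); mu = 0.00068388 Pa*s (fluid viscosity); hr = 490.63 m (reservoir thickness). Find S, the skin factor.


S = dP_s * 1000 * 2*pi*k*hr / (q*mu)
S = 154.06 * 1000 * 2*pi*3.5701e-13*490.63 / (0.051296*0.00068388)
S = 4.8333


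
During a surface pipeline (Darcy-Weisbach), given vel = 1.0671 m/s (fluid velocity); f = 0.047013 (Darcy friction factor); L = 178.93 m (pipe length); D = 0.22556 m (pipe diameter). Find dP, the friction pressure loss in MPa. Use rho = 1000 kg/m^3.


dP = f * (L/D) * (rho*vel^2/2) / 1000
dP = 0.047013 * (178.93/0.22556) * (1000*1.0671^2/2) / 1000
dP = 21.23339 kPa
Convert: 21.23339 kPa * 0.001 = 0.021233 MPa
dP = 0.021233 MPa


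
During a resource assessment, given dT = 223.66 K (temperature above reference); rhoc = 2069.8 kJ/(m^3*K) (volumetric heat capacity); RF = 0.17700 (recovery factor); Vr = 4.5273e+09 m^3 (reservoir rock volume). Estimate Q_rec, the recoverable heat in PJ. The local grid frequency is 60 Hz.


Step 1: Q_s = Vr*rhoc*dT/1e12 = 4.5273e+09*2069.8*223.66/1e12 = 2095.830 PJ
Step 2: Q_rec = Q_s * RF = 2095.830 * 0.177 = 370.96 PJ
Q_rec = 370.96 PJ


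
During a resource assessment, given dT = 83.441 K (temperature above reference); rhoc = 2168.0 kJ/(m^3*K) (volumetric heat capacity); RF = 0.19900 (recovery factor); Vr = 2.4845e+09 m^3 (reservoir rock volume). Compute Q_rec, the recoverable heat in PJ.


Step 1: Q_s = Vr*rhoc*dT/1e12 = 2.4845e+09*2168.0*83.441/1e12 = 449.4463 PJ
Step 2: Q_rec = Q_s * RF = 449.4463 * 0.199 = 89.440 PJ
Q_rec = 89.440 PJ


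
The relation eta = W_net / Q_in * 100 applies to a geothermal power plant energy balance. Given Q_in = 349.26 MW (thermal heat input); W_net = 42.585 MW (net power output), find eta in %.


eta = W_net / Q_in * 100
eta = 42.585 / 349.26 * 100
eta = 12.193 %


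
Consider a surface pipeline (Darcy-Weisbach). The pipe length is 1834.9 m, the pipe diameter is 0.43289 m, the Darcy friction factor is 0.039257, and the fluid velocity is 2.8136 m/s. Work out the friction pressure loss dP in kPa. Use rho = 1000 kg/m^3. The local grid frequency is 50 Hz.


dP = f * (L/D) * (rho*vel^2/2) / 1000
dP = 0.039257 * (1834.9/0.43289) * (1000*2.8136^2/2) / 1000
dP = 658.64 kPa


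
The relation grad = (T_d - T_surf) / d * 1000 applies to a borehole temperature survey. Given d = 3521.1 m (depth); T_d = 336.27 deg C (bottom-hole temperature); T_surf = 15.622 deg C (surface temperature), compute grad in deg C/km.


grad = (T_d - T_surf) / d * 1000
grad = (336.27 - 15.622) / 3521.1 * 1000
grad = 91.065 deg C/km


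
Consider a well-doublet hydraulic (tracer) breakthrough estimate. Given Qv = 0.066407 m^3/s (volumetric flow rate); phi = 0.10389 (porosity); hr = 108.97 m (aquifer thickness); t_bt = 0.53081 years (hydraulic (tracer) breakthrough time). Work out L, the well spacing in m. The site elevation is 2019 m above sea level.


L = sqrt(t_bt*365.25*86400*3*Qv / (pi*hr*phi))
L = sqrt(0.53081*365.25*86400*3*0.066407 / (pi*108.97*0.10389))
L = 306.32 m


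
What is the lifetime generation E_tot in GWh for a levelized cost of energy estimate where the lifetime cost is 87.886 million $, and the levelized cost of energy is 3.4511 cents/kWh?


E_tot = C_tot / LCOE * 100
E_tot = 87.886 / 3.4511 * 100
E_tot = 2546.6 GWh


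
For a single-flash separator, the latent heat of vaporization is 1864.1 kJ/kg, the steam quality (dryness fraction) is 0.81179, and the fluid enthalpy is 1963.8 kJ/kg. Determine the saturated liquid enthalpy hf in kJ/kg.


hf = h - x * hfg
hf = 1963.8 - 0.81179 * 1864.1
hf = 450.54 kJ/kg


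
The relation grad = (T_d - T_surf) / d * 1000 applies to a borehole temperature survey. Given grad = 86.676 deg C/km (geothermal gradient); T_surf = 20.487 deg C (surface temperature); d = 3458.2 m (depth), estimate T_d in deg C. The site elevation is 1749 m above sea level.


T_d = T_surf + grad * d / 1000
T_d = 20.487 + 86.676 * 3458.2 / 1000
T_d = 320.23 deg C


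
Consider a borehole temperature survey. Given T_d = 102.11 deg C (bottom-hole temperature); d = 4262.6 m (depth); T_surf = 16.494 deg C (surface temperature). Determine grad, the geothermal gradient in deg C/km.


grad = (T_d - T_surf) / d * 1000
grad = (102.11 - 16.494) / 4262.6 * 1000
grad = 20.085 deg C/km


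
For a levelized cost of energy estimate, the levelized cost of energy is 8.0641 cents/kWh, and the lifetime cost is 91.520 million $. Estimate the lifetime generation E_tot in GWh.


E_tot = C_tot / LCOE * 100
E_tot = 91.520 / 8.0641 * 100
E_tot = 1134.9 GWh


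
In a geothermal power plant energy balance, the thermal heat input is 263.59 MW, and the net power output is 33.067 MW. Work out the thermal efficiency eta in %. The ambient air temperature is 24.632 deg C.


eta = W_net / Q_in * 100
eta = 33.067 / 263.59 * 100
eta = 12.545 %


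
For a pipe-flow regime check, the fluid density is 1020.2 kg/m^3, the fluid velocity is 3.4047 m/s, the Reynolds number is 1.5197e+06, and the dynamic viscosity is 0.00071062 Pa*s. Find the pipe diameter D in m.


D = Re * mu / (rho * vel)
D = 1.5197e+06 * 0.00071062 / (1020.2 * 3.4047)
D = 0.31091 m


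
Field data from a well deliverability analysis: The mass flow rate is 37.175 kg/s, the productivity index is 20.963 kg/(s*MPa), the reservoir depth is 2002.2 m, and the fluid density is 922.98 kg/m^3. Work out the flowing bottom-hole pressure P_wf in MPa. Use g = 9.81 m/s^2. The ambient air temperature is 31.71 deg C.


Step 1: P_i = rho*g*h/1e6 = 922.98*9.81*2002.2/1e6 = 18.12879 MPa
Step 2: P_wf = P_i - mdot/PI = 18.12879 - 37.175/20.963 = 16.355 MPa
P_wf = 16.355 MPa


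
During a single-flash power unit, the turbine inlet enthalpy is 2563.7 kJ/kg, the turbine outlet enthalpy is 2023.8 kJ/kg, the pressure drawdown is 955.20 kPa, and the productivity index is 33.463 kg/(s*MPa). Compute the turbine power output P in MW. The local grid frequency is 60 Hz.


Step 1: mdot = PI * dP / 1000 = 33.463 * 955.2 / 1000 = 31.96386 kg/s
Step 2: P = mdot*(h_in - h_out)/1000 = 31.96386*(2563.7 - 2023.8)/1000 = 17.257 MW
P = 17.257 MW


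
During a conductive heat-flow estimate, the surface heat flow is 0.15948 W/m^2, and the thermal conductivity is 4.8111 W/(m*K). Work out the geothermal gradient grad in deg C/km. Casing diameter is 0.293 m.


grad = q * 1000 / k
grad = 0.15948 * 1000 / 4.8111
grad = 33.148 deg C/km


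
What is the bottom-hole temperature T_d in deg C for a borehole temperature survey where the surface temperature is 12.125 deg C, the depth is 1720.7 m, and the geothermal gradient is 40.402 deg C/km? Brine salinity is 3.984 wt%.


T_d = T_surf + grad * d / 1000
T_d = 12.125 + 40.402 * 1720.7 / 1000
T_d = 81.645 deg C


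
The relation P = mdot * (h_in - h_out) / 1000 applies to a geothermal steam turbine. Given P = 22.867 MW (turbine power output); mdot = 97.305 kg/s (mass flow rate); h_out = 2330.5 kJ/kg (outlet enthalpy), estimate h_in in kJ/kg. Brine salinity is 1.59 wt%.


h_in = h_out + P * 1000 / mdot
h_in = 2330.5 + 22.867 * 1000 / 97.305
h_in = 2565.5 kJ/kg


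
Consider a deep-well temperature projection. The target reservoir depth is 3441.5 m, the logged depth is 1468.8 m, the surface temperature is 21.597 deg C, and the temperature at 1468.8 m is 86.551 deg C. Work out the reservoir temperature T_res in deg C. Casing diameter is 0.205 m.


Step 1: grad = (T_d1 - T_surf)/d1 * 1000 = (86.551 - 21.597)/1468.8 * 1000 = 44.22249 deg C/km
Step 2: T_res = T_surf + grad*d2/1000 = 21.597 + 44.22249*3441.5/1000 = 173.79 deg C
T_res = 173.79 deg C


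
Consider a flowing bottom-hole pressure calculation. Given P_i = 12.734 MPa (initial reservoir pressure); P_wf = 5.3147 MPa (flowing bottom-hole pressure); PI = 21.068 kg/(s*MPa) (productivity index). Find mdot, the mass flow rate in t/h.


mdot = (P_i - P_wf) * PI
mdot = (12.734 - 5.3147) * 21.068
mdot = 156.3098 kg/s
Convert: 156.3098 kg/s * 3.6 = 562.72 t/h
mdot = 562.72 t/h


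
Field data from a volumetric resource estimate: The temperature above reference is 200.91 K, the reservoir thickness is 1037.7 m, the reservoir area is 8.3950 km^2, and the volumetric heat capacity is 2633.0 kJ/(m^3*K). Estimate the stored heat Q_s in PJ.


Step 1: Vr = A*1e6*hr = 8.395*1e6*1037.7 = 8.711492e+09 m^3
Step 2: Q_s = Vr*rhoc*dT/1e12 = 8.711492e+09*2633.0*200.91/1e12 = 4608.3 PJ
Q_s = 4608.3 PJ


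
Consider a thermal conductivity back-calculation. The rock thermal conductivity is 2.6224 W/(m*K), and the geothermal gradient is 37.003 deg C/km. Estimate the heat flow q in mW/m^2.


q = k * grad / 1000
q = 2.6224 * 37.003 / 1000
q = 0.09703667 W/m^2
Convert: 0.09703667 W/m^2 * 1000.0 = 97.037 mW/m^2
q = 97.037 mW/m^2


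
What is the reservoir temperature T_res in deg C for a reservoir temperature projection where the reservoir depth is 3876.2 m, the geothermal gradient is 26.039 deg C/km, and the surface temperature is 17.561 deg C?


T_res = T_surf + grad * d / 1000
T_res = 17.561 + 26.039 * 3876.2 / 1000
T_res = 118.49 deg C


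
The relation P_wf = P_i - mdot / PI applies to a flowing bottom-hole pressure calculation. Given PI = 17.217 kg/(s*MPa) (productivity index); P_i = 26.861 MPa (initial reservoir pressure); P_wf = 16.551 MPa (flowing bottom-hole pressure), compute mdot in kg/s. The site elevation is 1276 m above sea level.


mdot = (P_i - P_wf) * PI
mdot = (26.861 - 16.551) * 17.217
mdot = 177.51 kg/s


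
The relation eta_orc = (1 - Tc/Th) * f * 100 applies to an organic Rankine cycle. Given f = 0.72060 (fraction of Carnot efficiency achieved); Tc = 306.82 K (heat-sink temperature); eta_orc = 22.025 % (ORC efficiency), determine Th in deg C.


Th = Tc / (1 - (eta_orc/100)/f)
Th = 306.82 / (1 - (22.025/100)/0.72060)
Th = 441.8797 K
Convert to deg C: 441.8797 - 273.15 = 168.73 deg C
Th = 168.73 deg C


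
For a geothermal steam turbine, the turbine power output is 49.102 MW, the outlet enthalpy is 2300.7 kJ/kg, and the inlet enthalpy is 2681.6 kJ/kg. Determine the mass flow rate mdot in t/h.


mdot = P * 1000 / (h_in - h_out)
mdot = 49.102 * 1000 / (2681.6 - 2300.7)
mdot = 128.9105 kg/s
Convert: 128.9105 kg/s * 3.6 = 464.08 t/h
mdot = 464.08 t/h


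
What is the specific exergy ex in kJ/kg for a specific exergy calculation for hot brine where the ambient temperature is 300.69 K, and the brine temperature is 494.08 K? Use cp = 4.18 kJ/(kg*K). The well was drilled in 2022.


ex = cp * ((T_b - T_0) - T_0 * ln(T_b/T_0))
ex = 4.18 * ((494.08 - 300.69) - 300.69 * ln(494.08/300.69))
ex = 184.18 kJ/kg


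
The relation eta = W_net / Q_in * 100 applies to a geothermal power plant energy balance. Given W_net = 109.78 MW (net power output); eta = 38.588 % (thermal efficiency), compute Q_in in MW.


Q_in = W_net / (eta / 100)
Q_in = 109.78 / (38.588 / 100)
Q_in = 284.49 MW


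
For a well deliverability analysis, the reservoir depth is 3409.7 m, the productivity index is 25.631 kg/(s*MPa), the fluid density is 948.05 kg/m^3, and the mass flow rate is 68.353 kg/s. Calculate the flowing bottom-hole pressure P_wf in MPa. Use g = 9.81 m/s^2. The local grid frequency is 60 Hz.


Step 1: P_i = rho*g*h/1e6 = 948.05*9.81*3409.7/1e6 = 31.71147 MPa
Step 2: P_wf = P_i - mdot/PI = 31.71147 - 68.353/25.631 = 29.045 MPa
P_wf = 29.045 MPa


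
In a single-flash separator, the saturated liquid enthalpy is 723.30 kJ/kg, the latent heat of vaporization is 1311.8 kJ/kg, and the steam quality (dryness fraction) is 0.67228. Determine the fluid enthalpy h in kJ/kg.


h = hf + x * hfg
h = 723.30 + 0.67228 * 1311.8
h = 1605.2 kJ/kg


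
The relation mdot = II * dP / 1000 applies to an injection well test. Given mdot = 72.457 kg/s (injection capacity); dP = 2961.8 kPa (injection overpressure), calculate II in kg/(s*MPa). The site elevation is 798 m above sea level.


II = mdot * 1000 / dP
II = 72.457 * 1000 / 2961.8
II = 24.464 kg/(s*MPa)


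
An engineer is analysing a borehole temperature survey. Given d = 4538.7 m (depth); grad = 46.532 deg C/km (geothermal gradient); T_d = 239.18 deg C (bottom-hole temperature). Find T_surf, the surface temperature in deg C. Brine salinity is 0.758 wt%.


T_surf = T_d - grad * d / 1000
T_surf = 239.18 - 46.532 * 4538.7 / 1000
T_surf = 27.985 deg C


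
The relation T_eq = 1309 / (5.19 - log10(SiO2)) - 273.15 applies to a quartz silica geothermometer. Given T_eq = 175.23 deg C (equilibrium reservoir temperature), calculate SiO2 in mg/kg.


SiO2 = 10^(5.19 - 1309/(T_eq + 273.15))
SiO2 = 10^(5.19 - 1309/(175.23 + 273.15))
SiO2 = 186.47 mg/kg


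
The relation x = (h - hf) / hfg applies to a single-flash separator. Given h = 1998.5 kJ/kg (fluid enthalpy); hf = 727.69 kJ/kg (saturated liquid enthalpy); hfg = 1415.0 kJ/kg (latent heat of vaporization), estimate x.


x = (h - hf) / hfg
x = (1998.5 - 727.69) / 1415.0
x = 0.89810


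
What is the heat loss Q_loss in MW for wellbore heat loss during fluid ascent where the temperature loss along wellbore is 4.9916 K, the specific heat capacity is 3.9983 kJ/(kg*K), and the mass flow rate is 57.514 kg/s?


Q_loss = mdot * cp * dT
Q_loss = 57.514 * 3.9983 * 4.9916
Q_loss = 1147.859 kW
Convert: 1147.859 kW * 0.001 = 1.1479 MW
Q_loss = 1.1479 MW


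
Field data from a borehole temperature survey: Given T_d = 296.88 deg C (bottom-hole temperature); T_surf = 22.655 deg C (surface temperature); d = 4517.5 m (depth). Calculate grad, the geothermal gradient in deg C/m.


grad = (T_d - T_surf) / d * 1000
grad = (296.88 - 22.655) / 4517.5 * 1000
grad = 60.70282 deg C/km
Convert: 60.70282 deg C/km * 0.001 = 0.060703 deg C/m
grad = 0.060703 deg C/m


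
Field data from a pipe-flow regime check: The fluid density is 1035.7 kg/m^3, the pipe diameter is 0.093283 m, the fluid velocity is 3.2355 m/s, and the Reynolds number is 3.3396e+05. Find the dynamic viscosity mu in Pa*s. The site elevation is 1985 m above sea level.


mu = rho * vel * D / Re
mu = 1035.7 * 3.2355 * 0.093283 / 3.3396e+05
mu = 0.00093602 Pa*s


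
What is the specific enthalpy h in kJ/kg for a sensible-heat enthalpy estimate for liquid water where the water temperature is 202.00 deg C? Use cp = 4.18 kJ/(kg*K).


h = cp * T
h = 4.18 * 202.00
h = 844.36 kJ/kg


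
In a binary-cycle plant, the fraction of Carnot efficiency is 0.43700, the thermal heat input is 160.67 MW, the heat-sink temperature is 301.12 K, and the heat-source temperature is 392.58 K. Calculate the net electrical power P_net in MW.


Step 1: eta = (1 - Tc/Th)*f = (1 - 301.12/392.58)*0.437 = 0.1018086
Step 2: P_net = eta * Q_in = 0.1018086 * 160.67 = 16.358 MW
P_net = 16.358 MW


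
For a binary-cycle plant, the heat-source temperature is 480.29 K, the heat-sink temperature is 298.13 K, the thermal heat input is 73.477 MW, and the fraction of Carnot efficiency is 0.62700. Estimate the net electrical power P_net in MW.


Step 1: eta = (1 - Tc/Th)*f = (1 - 298.13/480.29)*0.627 = 0.2378028
Step 2: P_net = eta * Q_in = 0.2378028 * 73.477 = 17.473 MW
P_net = 17.473 MW


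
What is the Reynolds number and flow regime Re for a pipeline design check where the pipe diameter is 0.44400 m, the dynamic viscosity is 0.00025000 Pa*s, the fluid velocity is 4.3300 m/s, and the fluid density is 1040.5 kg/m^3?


Step 1: Re = rho*vel*D/mu = 1040.5*4.33*0.444/0.00025 = 8.0015e+06
Step 2: Re = 8.0015e+06 > 4000, so flow is turbulent.
Re = 8.0015e+06 (turbulent)


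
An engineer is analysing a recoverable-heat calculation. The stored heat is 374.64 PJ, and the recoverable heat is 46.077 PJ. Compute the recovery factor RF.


RF = Q_rec / Q_s
RF = 46.077 / 374.64
RF = 0.12299


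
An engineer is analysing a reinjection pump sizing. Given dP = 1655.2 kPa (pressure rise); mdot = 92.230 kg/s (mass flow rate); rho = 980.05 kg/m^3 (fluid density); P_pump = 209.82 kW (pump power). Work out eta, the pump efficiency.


eta = mdot * dP / (rho * P_pump)
eta = 92.230 * 1655.2 / (980.05 * 209.82)
eta = 0.74238


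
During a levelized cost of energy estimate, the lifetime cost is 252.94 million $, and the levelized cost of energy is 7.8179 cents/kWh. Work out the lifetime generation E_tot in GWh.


E_tot = C_tot / LCOE * 100
E_tot = 252.94 / 7.8179 * 100
E_tot = 3235.4 GWh


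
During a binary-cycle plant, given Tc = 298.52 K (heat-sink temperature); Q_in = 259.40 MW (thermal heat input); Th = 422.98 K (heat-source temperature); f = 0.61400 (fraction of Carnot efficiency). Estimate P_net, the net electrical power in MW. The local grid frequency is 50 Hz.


Step 1: eta = (1 - Tc/Th)*f = (1 - 298.52/422.98)*0.614 = 0.1806668
Step 2: P_net = eta * Q_in = 0.1806668 * 259.4 = 46.865 MW
P_net = 46.865 MW


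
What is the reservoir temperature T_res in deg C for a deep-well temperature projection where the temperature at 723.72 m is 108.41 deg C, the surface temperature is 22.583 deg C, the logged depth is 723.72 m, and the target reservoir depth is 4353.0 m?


Step 1: grad = (T_d1 - T_surf)/d1 * 1000 = (108.41 - 22.583)/723.72 * 1000 = 118.5914 deg C/km
Step 2: T_res = T_surf + grad*d2/1000 = 22.583 + 118.5914*4353.0/1000 = 538.81 deg C
T_res = 538.81 deg C


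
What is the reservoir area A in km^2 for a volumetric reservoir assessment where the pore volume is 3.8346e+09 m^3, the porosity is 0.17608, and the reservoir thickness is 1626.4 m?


A = Vp / (1e6 * hr * phi)
A = 3.8346e+09 / (1e6 * 1626.4 * 0.17608)
A = 13.390 km^2


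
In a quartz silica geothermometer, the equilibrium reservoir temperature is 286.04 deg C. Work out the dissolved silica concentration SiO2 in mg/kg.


SiO2 = 10^(5.19 - 1309/(T_eq + 273.15))
SiO2 = 10^(5.19 - 1309/(286.04 + 273.15))
SiO2 = 706.50 mg/kg


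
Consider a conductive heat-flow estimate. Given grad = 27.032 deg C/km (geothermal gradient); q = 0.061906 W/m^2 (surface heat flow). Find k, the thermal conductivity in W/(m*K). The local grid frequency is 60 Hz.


k = q * 1000 / grad
k = 0.061906 * 1000 / 27.032
k = 2.2901 W/(m*K)


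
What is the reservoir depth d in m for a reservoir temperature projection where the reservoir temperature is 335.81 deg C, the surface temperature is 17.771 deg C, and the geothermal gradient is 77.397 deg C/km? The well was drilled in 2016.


d = (T_res - T_surf) / grad * 1000
d = (335.81 - 17.771) / 77.397 * 1000
d = 4109.2 m


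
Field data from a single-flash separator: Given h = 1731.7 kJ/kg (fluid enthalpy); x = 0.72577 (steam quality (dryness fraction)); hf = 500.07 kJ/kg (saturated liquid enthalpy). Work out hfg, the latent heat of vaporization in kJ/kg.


hfg = (h - hf) / x
hfg = (1731.7 - 500.07) / 0.72577
hfg = 1697.0 kJ/kg


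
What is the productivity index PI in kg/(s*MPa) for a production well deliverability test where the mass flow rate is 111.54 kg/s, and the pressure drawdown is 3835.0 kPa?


PI = mdot * 1000 / dP
PI = 111.54 * 1000 / 3835.0
PI = 29.085 kg/(s*MPa)


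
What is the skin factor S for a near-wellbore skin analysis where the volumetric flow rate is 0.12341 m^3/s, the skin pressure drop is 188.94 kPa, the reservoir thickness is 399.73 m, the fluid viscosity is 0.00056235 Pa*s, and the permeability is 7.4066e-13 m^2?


S = dP_s * 1000 * 2*pi*k*hr / (q*mu)
S = 188.94 * 1000 * 2*pi*7.4066e-13*399.73 / (0.12341*0.00056235)
S = 5.0645


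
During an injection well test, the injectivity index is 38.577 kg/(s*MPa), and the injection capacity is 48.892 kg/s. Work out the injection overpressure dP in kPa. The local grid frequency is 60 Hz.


dP = mdot * 1000 / II
dP = 48.892 * 1000 / 38.577
dP = 1267.4 kPa


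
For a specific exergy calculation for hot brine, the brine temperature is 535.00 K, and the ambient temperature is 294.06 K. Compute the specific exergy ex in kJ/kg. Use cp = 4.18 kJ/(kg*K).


ex = cp * ((T_b - T_0) - T_0 * ln(T_b/T_0))
ex = 4.18 * ((535.00 - 294.06) - 294.06 * ln(535.00/294.06))
ex = 271.49 kJ/kg


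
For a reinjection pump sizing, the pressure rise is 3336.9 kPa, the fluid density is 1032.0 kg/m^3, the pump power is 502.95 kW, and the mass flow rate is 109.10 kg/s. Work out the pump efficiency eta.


eta = mdot * dP / (rho * P_pump)
eta = 109.10 * 3336.9 / (1032.0 * 502.95)
eta = 0.70140


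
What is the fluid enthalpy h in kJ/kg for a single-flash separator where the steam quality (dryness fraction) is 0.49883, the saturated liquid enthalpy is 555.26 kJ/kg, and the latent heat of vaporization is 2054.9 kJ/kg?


h = hf + x * hfg
h = 555.26 + 0.49883 * 2054.9
h = 1580.3 kJ/kg


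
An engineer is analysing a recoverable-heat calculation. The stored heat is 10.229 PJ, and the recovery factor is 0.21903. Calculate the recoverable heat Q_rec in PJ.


Q_rec = Q_s * RF
Q_rec = 10.229 * 0.21903
Q_rec = 2.2405 PJ


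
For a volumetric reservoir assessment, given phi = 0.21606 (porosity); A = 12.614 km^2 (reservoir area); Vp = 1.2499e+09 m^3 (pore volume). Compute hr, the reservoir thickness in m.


hr = Vp / (A * 1e6 * phi)
hr = 1.2499e+09 / (12.614 * 1e6 * 0.21606)
hr = 458.61 m


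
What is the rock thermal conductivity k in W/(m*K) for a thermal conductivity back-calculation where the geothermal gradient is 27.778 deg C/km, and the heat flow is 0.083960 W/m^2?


k = q / (grad / 1000)
k = 0.083960 / (27.778 / 1000)
k = 3.0225 W/(m*K)


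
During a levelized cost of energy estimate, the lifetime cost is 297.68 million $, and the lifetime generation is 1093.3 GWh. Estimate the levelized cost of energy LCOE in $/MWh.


LCOE = C_tot / E_tot * 100
LCOE = 297.68 / 1093.3 * 100
LCOE = 27.22766 cents/kWh
Convert: 27.22766 cents/kWh * 10.0 = 272.28 $/MWh
LCOE = 272.28 $/MWh


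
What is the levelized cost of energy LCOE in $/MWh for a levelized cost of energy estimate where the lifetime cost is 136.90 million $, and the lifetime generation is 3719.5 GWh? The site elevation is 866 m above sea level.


LCOE = C_tot / E_tot * 100
LCOE = 136.90 / 3719.5 * 100
LCOE = 3.680602 cents/kWh
Convert: 3.680602 cents/kWh * 10.0 = 36.806 $/MWh
LCOE = 36.806 $/MWh


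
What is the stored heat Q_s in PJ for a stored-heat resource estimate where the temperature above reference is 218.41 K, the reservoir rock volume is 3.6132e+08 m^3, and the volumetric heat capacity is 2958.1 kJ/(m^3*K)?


Q_s = Vr * rhoc * dT / 1e12
Q_s = 3.6132e+08 * 2958.1 * 218.41 / 1e12
Q_s = 233.44 PJ


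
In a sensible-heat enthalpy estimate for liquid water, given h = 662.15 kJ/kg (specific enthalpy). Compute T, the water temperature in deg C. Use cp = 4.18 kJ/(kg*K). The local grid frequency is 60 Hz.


T = h / cp
T = 662.15 / 4.18
T = 158.41 deg C


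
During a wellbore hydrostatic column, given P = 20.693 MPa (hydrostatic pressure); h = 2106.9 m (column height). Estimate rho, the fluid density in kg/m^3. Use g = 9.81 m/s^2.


rho = P * 1e6 / (g * h)
rho = 20.693 * 1e6 / (9.81 * 2106.9)
rho = 1001.2 kg/m^3


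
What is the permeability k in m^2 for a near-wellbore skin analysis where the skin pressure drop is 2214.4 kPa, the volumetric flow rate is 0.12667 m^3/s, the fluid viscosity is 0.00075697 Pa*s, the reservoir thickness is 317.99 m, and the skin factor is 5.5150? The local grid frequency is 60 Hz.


k = S*q*mu / (2*pi*dP_s*1000*hr)
k = 5.5150*0.12667*0.00075697 / (2*pi*2214.4*1000*317.99)
k = 1.1952e-13 m^2


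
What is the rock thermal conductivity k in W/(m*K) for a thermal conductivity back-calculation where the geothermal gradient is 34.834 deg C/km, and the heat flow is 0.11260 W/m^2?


k = q / (grad / 1000)
k = 0.11260 / (34.834 / 1000)
k = 3.2325 W/(m*K)


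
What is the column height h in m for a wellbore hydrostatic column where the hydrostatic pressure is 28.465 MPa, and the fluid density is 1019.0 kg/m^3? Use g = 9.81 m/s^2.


h = P * 1e6 / (g * rho)
h = 28.465 * 1e6 / (9.81 * 1019.0)
h = 2847.5 m


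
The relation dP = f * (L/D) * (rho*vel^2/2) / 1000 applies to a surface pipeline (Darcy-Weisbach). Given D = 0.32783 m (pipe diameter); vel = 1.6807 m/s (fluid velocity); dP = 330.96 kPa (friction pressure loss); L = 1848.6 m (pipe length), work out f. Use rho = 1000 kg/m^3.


f = dP*1000 / ((L/D)*(rho*vel^2/2))
f = 330.96*1000 / ((1848.6/0.32783)*(1000*1.6807^2/2))
f = 0.041556


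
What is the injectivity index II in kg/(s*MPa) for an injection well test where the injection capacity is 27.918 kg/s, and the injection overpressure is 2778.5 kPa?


II = mdot * 1000 / dP
II = 27.918 * 1000 / 2778.5
II = 10.048 kg/(s*MPa)
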